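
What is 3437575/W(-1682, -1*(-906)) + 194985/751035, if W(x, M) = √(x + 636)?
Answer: 12999/50069 - 3437575*I*√1046/1046 ≈ 0.25962 - 1.0629e+5*I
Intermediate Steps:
W(x, M) = √(636 + x)
3437575/W(-1682, -1*(-906)) + 194985/751035 = 3437575/(√(636 - 1682)) + 194985/751035 = 3437575/(√(-1046)) + 194985*(1/751035) = 3437575/((I*√1046)) + 12999/50069 = 3437575*(-I*√1046/1046) + 12999/50069 = -3437575*I*√1046/1046 + 12999/50069 = 12999/50069 - 3437575*I*√1046/1046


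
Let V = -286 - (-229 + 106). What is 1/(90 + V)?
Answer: -1/73 ≈ -0.013699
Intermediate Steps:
V = -163 (V = -286 - 1*(-123) = -286 + 123 = -163)
1/(90 + V) = 1/(90 - 163) = 1/(-73) = -1/73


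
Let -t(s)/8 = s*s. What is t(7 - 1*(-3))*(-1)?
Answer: 800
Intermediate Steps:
t(s) = -8*s² (t(s) = -8*s*s = -8*s²)
t(7 - 1*(-3))*(-1) = -8*(7 - 1*(-3))²*(-1) = -8*(7 + 3)²*(-1) = -8*10²*(-1) = -8*100*(-1) = -800*(-1) = 800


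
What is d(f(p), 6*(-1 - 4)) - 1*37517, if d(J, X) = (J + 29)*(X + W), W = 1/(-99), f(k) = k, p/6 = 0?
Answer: -3800342/99 ≈ -38387.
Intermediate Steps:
p = 0 (p = 6*0 = 0)
W = -1/99 ≈ -0.010101
d(J, X) = (29 + J)*(-1/99 + X) (d(J, X) = (J + 29)*(X - 1/99) = (29 + J)*(-1/99 + X))
d(f(p), 6*(-1 - 4)) - 1*37517 = (-29/99 + 29*(6*(-1 - 4)) - 1/99*0 + 0*(6*(-1 - 4))) - 1*37517 = (-29/99 + 29*(6*(-5)) + 0 + 0*(6*(-5))) - 37517 = (-29/99 + 29*(-30) + 0 + 0*(-30)) - 37517 = (-29/99 - 870 + 0 + 0) - 37517 = -86159/99 - 37517 = -3800342/99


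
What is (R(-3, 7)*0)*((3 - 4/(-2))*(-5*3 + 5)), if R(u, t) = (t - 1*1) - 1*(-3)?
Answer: 0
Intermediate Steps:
R(u, t) = 2 + t (R(u, t) = (t - 1) + 3 = (-1 + t) + 3 = 2 + t)
(R(-3, 7)*0)*((3 - 4/(-2))*(-5*3 + 5)) = ((2 + 7)*0)*((3 - 4/(-2))*(-5*3 + 5)) = (9*0)*((3 - 4*(-½))*(-15 + 5)) = 0*((3 + 2)*(-10)) = 0*(5*(-10)) = 0*(-50) = 0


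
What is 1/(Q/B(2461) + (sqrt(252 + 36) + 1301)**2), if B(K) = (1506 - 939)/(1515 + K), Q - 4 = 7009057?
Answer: 333579923217/16960140411168466177 - 204860664*sqrt(2)/16960140411168466177 ≈ 1.9651e-8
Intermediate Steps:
Q = 7009061 (Q = 4 + 7009057 = 7009061)
B(K) = 567/(1515 + K)
1/(Q/B(2461) + (sqrt(252 + 36) + 1301)**2) = 1/(7009061/((567/(1515 + 2461))) + (sqrt(252 + 36) + 1301)**2) = 1/(7009061/((567/3976)) + (sqrt(288) + 1301)**2) = 1/(7009061/((567*(1/3976))) + (12*sqrt(2) + 1301)**2) = 1/(7009061/(81/568) + (1301 + 12*sqrt(2))**2) = 1/(7009061*(568/81) + (1301 + 12*sqrt(2))**2) = 1/(3981146648/81 + (1301 + 12*sqrt(2))**2)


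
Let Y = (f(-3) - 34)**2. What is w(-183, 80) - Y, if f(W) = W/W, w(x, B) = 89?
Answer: -1000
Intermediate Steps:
f(W) = 1
Y = 1089 (Y = (1 - 34)**2 = (-33)**2 = 1089)
w(-183, 80) - Y = 89 - 1*1089 = 89 - 1089 = -1000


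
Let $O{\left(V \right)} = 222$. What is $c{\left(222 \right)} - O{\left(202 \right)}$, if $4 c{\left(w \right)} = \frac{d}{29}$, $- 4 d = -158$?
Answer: $- \frac{51425}{232} \approx -221.66$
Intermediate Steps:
$d = \frac{79}{2}$ ($d = \left(- \frac{1}{4}\right) \left(-158\right) = \frac{79}{2} \approx 39.5$)
$c{\left(w \right)} = \frac{79}{232}$ ($c{\left(w \right)} = \frac{\frac{79}{2} \cdot \frac{1}{29}}{4} = \frac{1}{4} \cdot \frac{79}{58} = \frac{79}{232}$)
$c{\left(222 \right)} - O{\left(202 \right)} = \frac{79}{232} - 222 = - \frac{51425}{232}$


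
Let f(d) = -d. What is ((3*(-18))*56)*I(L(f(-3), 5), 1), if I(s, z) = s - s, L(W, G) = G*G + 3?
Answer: 0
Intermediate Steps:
L(W, G) = 3 + G**2 (L(W, G) = G**2 + 3 = 3 + G**2)
I(s, z) = 0
((3*(-18))*56)*I(L(f(-3), 5), 1) = ((3*(-18))*56)*0 = -54*56*0 = -3024*0 = 0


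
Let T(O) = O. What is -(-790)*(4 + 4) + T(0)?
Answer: 6320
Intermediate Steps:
-(-790)*(4 + 4) + T(0) = -(-790)*(4 + 4) + 0 = -(-790)*8 + 0 = -158*(-40) + 0 = 6320 + 0 = 6320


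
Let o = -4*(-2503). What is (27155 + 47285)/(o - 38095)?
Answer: -74440/28083 ≈ -2.6507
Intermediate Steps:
o = 10012
(27155 + 47285)/(o - 38095) = (27155 + 47285)/(10012 - 38095) = 74440/(-28083) = 74440*(-1/28083) = -74440/28083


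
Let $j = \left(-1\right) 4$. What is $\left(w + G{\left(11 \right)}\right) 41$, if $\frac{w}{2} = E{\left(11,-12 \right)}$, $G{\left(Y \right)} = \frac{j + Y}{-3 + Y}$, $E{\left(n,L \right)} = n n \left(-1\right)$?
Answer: $- \frac{79089}{8} \approx -9886.1$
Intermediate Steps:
$j = -4$
$E{\left(n,L \right)} = - n^{2}$ ($E{\left(n,L \right)} = n^{2} \left(-1\right) = - n^{2}$)
$G{\left(Y \right)} = \frac{-4 + Y}{-3 + Y}$
$w = -242$ ($w = 2 \left(- 11^{2}\right) = 2 \left(\left(-1\right) 121\right) = 2 \left(-121\right) = -242$)
$\left(w + G{\left(11 \right)}\right) 41 = \left(-242 + \frac{-4 + 11}{-3 + 11}\right) 41 = \left(-242 + \frac{1}{8} \cdot 7\right) 41 = \left(-242 + \frac{7}{8}\right) 41 = \left(- \frac{1929}{8}\right) 41 = - \frac{79089}{8}$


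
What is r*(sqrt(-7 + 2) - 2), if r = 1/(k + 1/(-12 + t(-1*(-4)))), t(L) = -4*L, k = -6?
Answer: 56/169 - 28*I*sqrt(5)/169 ≈ 0.33136 - 0.37047*I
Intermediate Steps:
r = -28/169 (r = 1/(-6 + 1/(-12 - (-4)*(-4))) = 1/(-6 + 1/(-12 - 4*4)) = 1/(-6 + 1/(-12 - 16)) = 1/(-6 + 1/(-28)) = 1/(-6 - 1/28) = 1/(-169/28) = -28/169 ≈ -0.16568)
r*(sqrt(-7 + 2) - 2) = -28*(sqrt(-7 + 2) - 2)/169 = -28*(sqrt(-5) - 2)/169 = -28*(I*sqrt(5) - 2)/169 = -28*(-2 + I*sqrt(5))/169 = 56/169 - 28*I*sqrt(5)/169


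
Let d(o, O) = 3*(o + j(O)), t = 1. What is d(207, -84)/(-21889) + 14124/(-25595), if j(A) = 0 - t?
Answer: -324977946/560248955 ≈ -0.58006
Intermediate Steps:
j(A) = -1 (j(A) = 0 - 1*1 = 0 - 1 = -1)
d(o, O) = -3 + 3*o (d(o, O) = 3*(o - 1) = 3*(-1 + o) = -3 + 3*o)
d(207, -84)/(-21889) + 14124/(-25595) = (-3 + 3*207)/(-21889) + 14124/(-25595) = (-3 + 621)*(-1/21889) + 14124*(-1/25595) = 618*(-1/21889) - 14124/25595 = -618/21889 - 14124/25595 = -324977946/560248955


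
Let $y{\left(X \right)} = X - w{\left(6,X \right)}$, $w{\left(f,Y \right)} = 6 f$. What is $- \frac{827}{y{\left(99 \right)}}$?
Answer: $- \frac{827}{63} \approx -13.127$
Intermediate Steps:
$y{\left(X \right)} = -36 + X$ ($y{\left(X \right)} = X - 6 \cdot 6 = X - 36 = -36 + X$)
$- \frac{827}{y{\left(99 \right)}} = - \frac{827}{-36 + 99} = - \frac{827}{63}$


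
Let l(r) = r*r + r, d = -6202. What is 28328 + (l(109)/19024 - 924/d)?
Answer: 119372263225/4213816 ≈ 28329.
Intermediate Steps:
l(r) = r + r**2 (l(r) = r**2 + r = r + r**2)
28328 + (l(109)/19024 - 924/d) = 28328 + ((109*(1 + 109))/19024 - 924/(-6202)) = 28328 + ((109*110)*(1/19024) - 924*(-1/6202)) = 28328 + (11990*(1/19024) + 66/443) = 28328 + (5995/9512 + 66/443) = 28328 + 3283577/4213816 = 119372263225/4213816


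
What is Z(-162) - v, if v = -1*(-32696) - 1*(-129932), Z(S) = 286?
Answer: -162342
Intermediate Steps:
v = 162628 (v = 32696 + 129932 = 162628)
Z(-162) - v = 286 - 1*162628 = 286 - 162628 = -162342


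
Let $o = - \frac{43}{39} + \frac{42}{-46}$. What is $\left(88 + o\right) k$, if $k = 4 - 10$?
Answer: $- \frac{154256}{299} \approx -515.91$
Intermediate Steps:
$k = -6$ ($k = 4 - 10 = -6$)
$o = - \frac{1808}{897}$ ($o = \left(-43\right) \frac{1}{39} + 42 \left(- \frac{1}{46}\right) = - \frac{43}{39} - \frac{21}{23} = - \frac{1808}{897} \approx -2.0156$)
$\left(88 + o\right) k = \left(88 - \frac{1808}{897}\right) \left(-6\right) = \frac{77128}{897} \left(-6\right) = - \frac{154256}{299}$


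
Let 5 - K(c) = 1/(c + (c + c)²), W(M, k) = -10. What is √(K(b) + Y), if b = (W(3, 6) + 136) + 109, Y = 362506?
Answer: 4*√1107939836806990/221135 ≈ 602.09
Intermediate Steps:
b = 235 (b = (-10 + 136) + 109 = 126 + 109 = 235)
K(c) = 5 - 1/(c + 4*c²) (K(c) = 5 - 1/(c + (c + c)²) = 5 - 1/(c + (2*c)²) = 5 - 1/(c + 4*c²))
√(K(b) + Y) = √((-1 + 5*235 + 20*235²)/(235*(1 + 4*235)) + 362506) = √((-1 + 1175 + 20*55225)/(235*(1 + 940)) + 362506) = √((1/235)*(-1 + 1175 + 1104500)/941 + 362506) = √((1/235)*(1/941)*1105674 + 362506) = √(1105674/221135 + 362506) = √(80163869984/221135) = 4*√1107939836806990/221135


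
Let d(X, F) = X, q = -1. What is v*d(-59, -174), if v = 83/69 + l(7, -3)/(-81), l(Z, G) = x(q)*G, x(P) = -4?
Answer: -38645/621 ≈ -62.230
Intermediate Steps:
l(Z, G) = -4*G
v = 655/621 (v = 83/69 - 4*(-3)/(-81) = 83*(1/69) + 12*(-1/81) = 83/69 - 4/27 = 655/621 ≈ 1.0548)
v*d(-59, -174) = (655/621)*(-59) = -38645/621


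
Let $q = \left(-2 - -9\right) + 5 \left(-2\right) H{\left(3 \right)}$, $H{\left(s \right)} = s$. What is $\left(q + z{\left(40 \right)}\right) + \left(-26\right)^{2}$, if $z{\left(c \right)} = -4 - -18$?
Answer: $667$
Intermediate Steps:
$z{\left(c \right)} = 14$ ($z{\left(c \right)} = -4 + 18 = 14$)
$q = -23$ ($q = \left(-2 - -9\right) + 5 \left(-2\right) 3 = \left(-2 + 9\right) - 30 = 7 - 30 = -23$)
$\left(q + z{\left(40 \right)}\right) + \left(-26\right)^{2} = \left(-23 + 14\right) + \left(-26\right)^{2} = -9 + 676 = 667$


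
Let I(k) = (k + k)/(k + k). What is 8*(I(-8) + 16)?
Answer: 136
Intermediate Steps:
I(k) = 1 (I(k) = (2*k)/((2*k)) = (2*k)*(1/(2*k)) = 1)
8*(I(-8) + 16) = 8*(1 + 16) = 8*17 = 136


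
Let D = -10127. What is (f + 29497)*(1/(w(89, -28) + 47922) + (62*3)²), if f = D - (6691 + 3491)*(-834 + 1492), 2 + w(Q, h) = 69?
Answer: -11090960180393770/47989 ≈ -2.3111e+11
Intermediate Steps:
w(Q, h) = 67 (w(Q, h) = -2 + 69 = 67)
f = -6709883 (f = -10127 - (6691 + 3491)*(-834 + 1492) = -10127 - 10182*658 = -10127 - 1*6699756 = -10127 - 6699756 = -6709883)
(f + 29497)*(1/(w(89, -28) + 47922) + (62*3)²) = (-6709883 + 29497)*(1/(67 + 47922) + (62*3)²) = -6680386*(1/47989 + 186²) = -6680386*(1/47989 + 34596) = -6680386*1660227445/47989 = -11090960180393770/47989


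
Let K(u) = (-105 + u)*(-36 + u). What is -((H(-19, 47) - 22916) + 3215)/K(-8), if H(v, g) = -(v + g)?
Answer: 19729/4972 ≈ 3.9680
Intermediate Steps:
H(v, g) = -g - v (H(v, g) = -(g + v) = -g - v)
-((H(-19, 47) - 22916) + 3215)/K(-8) = -(((-1*47 - 1*(-19)) - 22916) + 3215)/(3780 + (-8)**2 - 141*(-8)) = -(((-47 + 19) - 22916) + 3215)/(3780 + 64 + 1128) = -((-28 - 22916) + 3215)/4972 = -(-22944 + 3215)/4972 = -(-19729)/4972 = -1*(-19729/4972) = 19729/4972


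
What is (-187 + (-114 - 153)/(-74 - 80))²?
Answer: 814017961/23716 ≈ 34324.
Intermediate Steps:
(-187 + (-114 - 153)/(-74 - 80))² = (-187 - 267/(-154))² = (-187 - 267*(-1/154))² = (-187 + 267/154)² = (-28531/154)² = 814017961/23716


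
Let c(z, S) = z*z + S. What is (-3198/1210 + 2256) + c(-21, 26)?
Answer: 1645816/605 ≈ 2720.4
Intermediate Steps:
c(z, S) = S + z² (c(z, S) = z² + S = S + z²)
(-3198/1210 + 2256) + c(-21, 26) = (-3198/1210 + 2256) + (26 + (-21)²) = (-3198*1/1210 + 2256) + (26 + 441) = (-1599/605 + 2256) + 467 = 1363281/605 + 467 = 1645816/605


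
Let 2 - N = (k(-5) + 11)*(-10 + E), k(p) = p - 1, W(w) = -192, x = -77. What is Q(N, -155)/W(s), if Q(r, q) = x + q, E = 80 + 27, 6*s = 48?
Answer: 29/24 ≈ 1.2083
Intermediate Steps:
s = 8 (s = (⅙)*48 = 8)
k(p) = -1 + p
E = 107
N = -483 (N = 2 - ((-1 - 5) + 11)*(-10 + 107) = 2 - (-6 + 11)*97 = 2 - 5*97 = 2 - 1*485 = 2 - 485 = -483)
Q(r, q) = -77 + q
Q(N, -155)/W(s) = (-77 - 155)/(-192) = -232*(-1/192) = 29/24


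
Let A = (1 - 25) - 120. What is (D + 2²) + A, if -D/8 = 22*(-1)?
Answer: 36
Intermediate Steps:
D = 176 (D = -176*(-1) = -8*(-22) = 176)
A = -144 (A = -24 - 120 = -144)
(D + 2²) + A = (176 + 2²) - 144 = (176 + 4) - 144 = 180 - 144 = 36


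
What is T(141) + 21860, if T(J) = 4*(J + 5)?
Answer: 22444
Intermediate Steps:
T(J) = 20 + 4*J (T(J) = 4*(5 + J) = 20 + 4*J)
T(141) + 21860 = (20 + 4*141) + 21860 = (20 + 564) + 21860 = 584 + 21860 = 22444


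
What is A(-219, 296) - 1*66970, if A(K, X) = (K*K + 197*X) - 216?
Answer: 39087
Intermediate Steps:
A(K, X) = -216 + K**2 + 197*X (A(K, X) = (K**2 + 197*X) - 216 = -216 + K**2 + 197*X)
A(-219, 296) - 1*66970 = (-216 + (-219)**2 + 197*296) - 1*66970 = (-216 + 47961 + 58312) - 66970 = 106057 - 66970 = 39087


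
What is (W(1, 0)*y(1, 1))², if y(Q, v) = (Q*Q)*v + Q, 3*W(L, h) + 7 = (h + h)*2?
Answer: 196/9 ≈ 21.778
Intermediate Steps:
W(L, h) = -7/3 + 4*h/3 (W(L, h) = -7/3 + ((h + h)*2)/3 = -7/3 + ((2*h)*2)/3 = -7/3 + (4*h)/3 = -7/3 + 4*h/3)
y(Q, v) = Q + v*Q² (y(Q, v) = Q²*v + Q = v*Q² + Q = Q + v*Q²)
(W(1, 0)*y(1, 1))² = ((-7/3 + (4/3)*0)*(1*(1 + 1*1)))² = ((-7/3 + 0)*(1*(1 + 1)))² = (-7*2/3)² = (-7/3*2)² = (-14/3)² = 196/9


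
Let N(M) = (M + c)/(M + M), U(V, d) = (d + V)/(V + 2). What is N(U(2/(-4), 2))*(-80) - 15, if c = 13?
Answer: -575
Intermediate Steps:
U(V, d) = (V + d)/(2 + V)
N(M) = (13 + M)/(2*M) (N(M) = (M + 13)/(M + M) = (13 + M)/((2*M)) = (13 + M)*(1/(2*M)) = (13 + M)/(2*M))
N(U(2/(-4), 2))*(-80) - 15 = ((13 + (2/(-4) + 2)/(2 + 2/(-4)))/(2*(((2/(-4) + 2)/(2 + 2/(-4))))))*(-80) - 15 = ((13 + (2*(-¼) + 2)/(2 + 2*(-¼)))/(2*(((2*(-¼) + 2)/(2 + 2*(-¼))))))*(-80) - 15 = ((13 + (-½ + 2)/(2 - ½))/(2*(((-½ + 2)/(2 - ½)))))*(-80) - 15 = ((13 + (3/2)/(3/2))/(2*(((3/2)/(3/2)))))*(-80) - 15 = ((13 + (⅔)*(3/2))/(2*(((⅔)*(3/2)))))*(-80) - 15 = ((½)*(13 + 1)/1)*(-80) - 15 = ((½)*1*14)*(-80) - 15 = 7*(-80) - 15 = -560 - 15 = -575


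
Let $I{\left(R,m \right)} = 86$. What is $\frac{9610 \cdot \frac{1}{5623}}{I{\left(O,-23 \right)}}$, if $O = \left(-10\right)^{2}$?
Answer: $\frac{4805}{241789} \approx 0.019873$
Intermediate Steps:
$O = 100$
$\frac{9610 \cdot \frac{1}{5623}}{I{\left(O,-23 \right)}} = \frac{9610 \cdot \frac{1}{5623}}{86} = 9610 \cdot \frac{1}{5623} \cdot \frac{1}{86} = \frac{9610}{5623} \cdot \frac{1}{86} = \frac{4805}{241789}$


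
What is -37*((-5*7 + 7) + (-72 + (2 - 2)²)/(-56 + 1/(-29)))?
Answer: 1606244/1625 ≈ 988.46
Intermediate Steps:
-37*((-5*7 + 7) + (-72 + (2 - 2)²)/(-56 + 1/(-29))) = -37*((-35 + 7) + (-72 + 0²)/(-56 - 1/29)) = -37*(-28 + (-72 + 0)/(-1625/29)) = -37*(-28 - 72*(-29/1625)) = -37*(-28 + 2088/1625) = -37*(-43412/1625) = 1606244/1625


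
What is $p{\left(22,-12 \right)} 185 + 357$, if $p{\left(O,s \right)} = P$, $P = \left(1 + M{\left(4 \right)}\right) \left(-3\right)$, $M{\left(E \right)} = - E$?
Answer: $2022$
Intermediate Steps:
$P = 9$ ($P = \left(1 - 4\right) \left(-3\right) = \left(-3\right) \left(-3\right) = 9$)
$p{\left(O,s \right)} = 9$
$p{\left(22,-12 \right)} 185 + 357 = 9 \cdot 185 + 357 = 1665 + 357 = 2022$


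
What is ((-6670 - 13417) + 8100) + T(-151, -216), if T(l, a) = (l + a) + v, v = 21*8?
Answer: -12186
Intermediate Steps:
v = 168
T(l, a) = 168 + a + l (T(l, a) = (l + a) + 168 = (a + l) + 168 = 168 + a + l)
((-6670 - 13417) + 8100) + T(-151, -216) = ((-6670 - 13417) + 8100) + (168 - 216 - 151) = (-20087 + 8100) - 199 = -11987 - 199 = -12186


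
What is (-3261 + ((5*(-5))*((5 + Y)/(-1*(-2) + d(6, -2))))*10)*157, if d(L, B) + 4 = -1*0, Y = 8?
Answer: -256852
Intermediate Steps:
d(L, B) = -4 (d(L, B) = -4 - 1*0 = -4 + 0 = -4)
(-3261 + ((5*(-5))*((5 + Y)/(-1*(-2) + d(6, -2))))*10)*157 = (-3261 + ((5*(-5))*((5 + 8)/(-1*(-2) - 4)))*10)*157 = (-3261 - 325/(2 - 4)*10)*157 = (-3261 - 325/(-2)*10)*157 = (-3261 - 325*(-1)/2*10)*157 = (-3261 - 25*(-13/2)*10)*157 = (-3261 + (325/2)*10)*157 = (-3261 + 1625)*157 = -1636*157 = -256852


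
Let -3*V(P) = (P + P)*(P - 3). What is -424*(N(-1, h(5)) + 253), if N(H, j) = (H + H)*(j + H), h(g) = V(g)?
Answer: -341320/3 ≈ -1.1377e+5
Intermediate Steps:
V(P) = -2*P*(-3 + P)/3 (V(P) = -(P + P)*(P - 3)/3 = -2*P*(-3 + P)/3)
h(g) = 2*g*(3 - g)/3
N(H, j) = 2*H*(H + j) (N(H, j) = (2*H)*(H + j) = 2*H*(H + j))
-424*(N(-1, h(5)) + 253) = -424*(2*(-1)*(-1 + (⅔)*5*(3 - 1*5)) + 253) = -424*(2*(-1)*(-1 + (⅔)*5*(3 - 5)) + 253) = -424*(2*(-1)*(-1 + (⅔)*5*(-2)) + 253) = -424*(2*(-1)*(-1 - 20/3) + 253) = -424*(2*(-1)*(-23/3) + 253) = -424*(46/3 + 253) = -424*805/3 = -341320/3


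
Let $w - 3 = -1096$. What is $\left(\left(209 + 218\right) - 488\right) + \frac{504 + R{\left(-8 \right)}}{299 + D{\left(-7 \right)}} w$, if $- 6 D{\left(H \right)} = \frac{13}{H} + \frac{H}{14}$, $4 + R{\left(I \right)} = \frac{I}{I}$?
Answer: $- \frac{15843967}{8383} \approx -1890.0$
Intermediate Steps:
$R{\left(I \right)} = -3$ ($R{\left(I \right)} = -4 + \frac{I}{I} = -4 + 1 = -3$)
$w = -1093$ ($w = 3 - 1096 = -1093$)
$D{\left(H \right)} = - \frac{13}{6 H} - \frac{H}{84}$ ($D{\left(H \right)} = - \frac{\frac{13}{H} + \frac{H}{14}}{6} = - \frac{13}{6 H} - \frac{H}{84}$)
$\left(\left(209 + 218\right) - 488\right) + \frac{504 + R{\left(-8 \right)}}{299 + D{\left(-7 \right)}} w = \left(\left(209 + 218\right) - 488\right) + \frac{504 - 3}{299 + \frac{-182 - \left(-7\right)^{2}}{84 \left(-7\right)}} \left(-1093\right) = \left(427 - 488\right) + \frac{501}{299 + \frac{1}{84} \left(- \frac{1}{7}\right) \left(-182 - 49\right)} \left(-1093\right) = -61 + \frac{501}{299 + \frac{1}{84} \left(- \frac{1}{7}\right) \left(-182 - 49\right)} \left(-1093\right) = -61 + \frac{501}{299 + \frac{1}{84} \left(- \frac{1}{7}\right) \left(-231\right)} \left(-1093\right) = -61 + \frac{501}{299 + \frac{11}{28}} \left(-1093\right) = -61 + \frac{501}{\frac{8383}{28}} \left(-1093\right) = -61 + 501 \cdot \frac{28}{8383} \left(-1093\right) = -61 + \frac{14028}{8383} \left(-1093\right) = -61 - \frac{15332604}{8383} = - \frac{15843967}{8383}$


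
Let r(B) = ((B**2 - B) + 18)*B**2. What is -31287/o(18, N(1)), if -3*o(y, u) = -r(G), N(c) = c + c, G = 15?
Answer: -10429/5700 ≈ -1.8296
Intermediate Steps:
N(c) = 2*c
r(B) = B**2*(18 + B**2 - B) (r(B) = (18 + B**2 - B)*B**2 = B**2*(18 + B**2 - B))
o(y, u) = 17100 (o(y, u) = -(-1)*15**2*(18 + 15**2 - 1*15)/3 = -(-1)*225*(18 + 225 - 15)/3 = -(-1)*225*228/3 = -(-1)*51300/3 = -1/3*(-51300) = 17100)
-31287/o(18, N(1)) = -31287/17100 = -31287*1/17100 = -10429/5700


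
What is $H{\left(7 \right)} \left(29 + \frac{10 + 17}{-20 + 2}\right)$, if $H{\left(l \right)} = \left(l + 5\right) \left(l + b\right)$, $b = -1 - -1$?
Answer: $2310$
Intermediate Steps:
$b = 0$ ($b = -1 + 1 = 0$)
$H{\left(l \right)} = l \left(5 + l\right)$ ($H{\left(l \right)} = \left(l + 5\right) \left(l + 0\right) = \left(5 + l\right) l = l \left(5 + l\right)$)
$H{\left(7 \right)} \left(29 + \frac{10 + 17}{-20 + 2}\right) = 7 \left(5 + 7\right) \left(29 + \frac{10 + 17}{-20 + 2}\right) = 7 \cdot 12 \left(29 + \frac{27}{-18}\right) = 84 \left(29 + 27 \left(- \frac{1}{18}\right)\right) = 84 \left(29 - \frac{3}{2}\right) = 84 \cdot \frac{55}{2} = 2310$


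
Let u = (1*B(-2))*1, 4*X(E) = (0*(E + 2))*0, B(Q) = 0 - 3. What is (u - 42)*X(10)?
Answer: 0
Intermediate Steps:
B(Q) = -3
X(E) = 0 (X(E) = ((0*(E + 2))*0)/4 = ((0*(2 + E))*0)/4 = (0*0)/4 = (1/4)*0 = 0)
u = -3 (u = (1*(-3))*1 = -3*1 = -3)
(u - 42)*X(10) = (-3 - 42)*0 = -45*0 = 0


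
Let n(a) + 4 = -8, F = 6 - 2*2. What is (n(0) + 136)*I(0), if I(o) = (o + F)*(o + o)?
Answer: 0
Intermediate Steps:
F = 2 (F = 6 - 4 = 2)
I(o) = 2*o*(2 + o) (I(o) = (o + 2)*(o + o) = (2 + o)*(2*o) = 2*o*(2 + o))
n(a) = -12 (n(a) = -4 - 8 = -12)
(n(0) + 136)*I(0) = (-12 + 136)*(2*0*(2 + 0)) = 124*(2*0*2) = 124*0 = 0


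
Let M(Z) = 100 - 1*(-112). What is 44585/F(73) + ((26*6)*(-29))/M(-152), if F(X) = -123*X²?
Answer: -743696182/34739751 ≈ -21.408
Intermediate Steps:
M(Z) = 212 (M(Z) = 100 + 112 = 212)
44585/F(73) + ((26*6)*(-29))/M(-152) = 44585/((-123*73²)) + ((26*6)*(-29))/212 = 44585/((-123*5329)) + (156*(-29))*(1/212) = 44585/(-655467) - 4524*1/212 = 44585*(-1/655467) - 1131/53 = -44585/655467 - 1131/53 = -743696182/34739751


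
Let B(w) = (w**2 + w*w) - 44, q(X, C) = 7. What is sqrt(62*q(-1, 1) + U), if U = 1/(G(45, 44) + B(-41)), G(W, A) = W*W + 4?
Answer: sqrt(12408242853)/5347 ≈ 20.833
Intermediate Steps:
G(W, A) = 4 + W**2 (G(W, A) = W**2 + 4 = 4 + W**2)
B(w) = -44 + 2*w**2 (B(w) = (w**2 + w**2) - 44 = 2*w**2 - 44 = -44 + 2*w**2)
U = 1/5347 (U = 1/((4 + 45**2) + (-44 + 2*(-41)**2)) = 1/((4 + 2025) + (-44 + 2*1681)) = 1/(2029 + (-44 + 3362)) = 1/(2029 + 3318) = 1/5347 ≈ 0.00018702)
sqrt(62*q(-1, 1) + U) = sqrt(62*7 + 1/5347) = sqrt(434 + 1/5347) = sqrt(2320599/5347) = sqrt(12408242853)/5347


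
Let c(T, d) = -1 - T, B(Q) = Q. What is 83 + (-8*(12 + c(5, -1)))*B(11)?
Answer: -445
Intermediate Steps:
83 + (-8*(12 + c(5, -1)))*B(11) = 83 - 8*(12 + (-1 - 1*5))*11 = 83 - 8*(12 + (-1 - 5))*11 = 83 - 8*(12 - 6)*11 = 83 - 8*6*11 = 83 - 48*11 = 83 - 528 = -445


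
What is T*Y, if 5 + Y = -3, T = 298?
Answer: -2384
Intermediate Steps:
Y = -8 (Y = -5 - 3 = -8)
T*Y = 298*(-8) = -2384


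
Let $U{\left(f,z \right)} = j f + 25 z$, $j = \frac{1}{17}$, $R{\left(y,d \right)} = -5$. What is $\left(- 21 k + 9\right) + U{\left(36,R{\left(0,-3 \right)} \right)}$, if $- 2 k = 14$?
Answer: $\frac{563}{17} \approx 33.118$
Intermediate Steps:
$k = -7$ ($k = \left(- \frac{1}{2}\right) 14 = -7$)
$j = \frac{1}{17} \approx 0.058824$
$U{\left(f,z \right)} = 25 z + \frac{f}{17}$ ($U{\left(f,z \right)} = \frac{f}{17} + 25 z = 25 z + \frac{f}{17}$)
$\left(- 21 k + 9\right) + U{\left(36,R{\left(0,-3 \right)} \right)} = \left(\left(-21\right) \left(-7\right) + 9\right) + \left(25 \left(-5\right) + \frac{1}{17} \cdot 36\right) = \left(147 + 9\right) + \left(-125 + \frac{36}{17}\right) = 156 - \frac{2089}{17} = \frac{563}{17}$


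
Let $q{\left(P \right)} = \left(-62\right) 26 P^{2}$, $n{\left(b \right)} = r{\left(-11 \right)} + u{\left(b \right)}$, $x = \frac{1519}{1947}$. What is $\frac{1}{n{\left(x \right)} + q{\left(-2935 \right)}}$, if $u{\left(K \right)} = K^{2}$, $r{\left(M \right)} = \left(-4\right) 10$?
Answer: $- \frac{3790809}{52639669382061299} \approx -7.2014 \cdot 10^{-11}$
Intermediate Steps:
$r{\left(M \right)} = -40$
$x = \frac{1519}{1947}$ ($x = 1519 \cdot \frac{1}{1947} = \frac{1519}{1947} \approx 0.78017$)
$n{\left(b \right)} = -40 + b^{2}$
$q{\left(P \right)} = - 1612 P^{2}$
$\frac{1}{n{\left(x \right)} + q{\left(-2935 \right)}} = \frac{1}{\left(-40 + \left(\frac{1519}{1947}\right)^{2}\right) - 1612 \left(-2935\right)^{2}} = \frac{1}{\left(-40 + \frac{2307361}{3790809}\right) - 13886130700} = \frac{1}{- \frac{149324999}{3790809} - 13886130700} = \frac{1}{- \frac{52639669382061299}{3790809}} = - \frac{3790809}{52639669382061299}$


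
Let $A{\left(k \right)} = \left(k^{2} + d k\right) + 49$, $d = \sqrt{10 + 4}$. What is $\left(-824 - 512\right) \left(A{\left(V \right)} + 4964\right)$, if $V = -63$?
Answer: $-11999952 + 84168 \sqrt{14} \approx -1.1685 \cdot 10^{7}$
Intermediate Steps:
$d = \sqrt{14} \approx 3.7417$
$A{\left(k \right)} = 49 + k^{2} + k \sqrt{14}$ ($A{\left(k \right)} = \left(k^{2} + \sqrt{14} k\right) + 49 = \left(k^{2} + k \sqrt{14}\right) + 49 = 49 + k^{2} + k \sqrt{14}$)
$\left(-824 - 512\right) \left(A{\left(V \right)} + 4964\right) = \left(-824 - 512\right) \left(\left(49 + \left(-63\right)^{2} - 63 \sqrt{14}\right) + 4964\right) = - 1336 \left(\left(49 + 3969 - 63 \sqrt{14}\right) + 4964\right) = - 1336 \left(\left(4018 - 63 \sqrt{14}\right) + 4964\right) = - 1336 \left(8982 - 63 \sqrt{14}\right) = -11999952 + 84168 \sqrt{14}$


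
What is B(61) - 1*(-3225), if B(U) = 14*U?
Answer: 4079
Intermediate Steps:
B(61) - 1*(-3225) = 14*61 - 1*(-3225) = 854 + 3225 = 4079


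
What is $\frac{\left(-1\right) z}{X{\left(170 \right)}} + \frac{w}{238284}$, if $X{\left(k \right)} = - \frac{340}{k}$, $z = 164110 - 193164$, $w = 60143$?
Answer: $- \frac{3461491525}{238284} \approx -14527.0$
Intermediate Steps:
$z = -29054$
$\frac{\left(-1\right) z}{X{\left(170 \right)}} + \frac{w}{238284} = \frac{\left(-1\right) \left(-29054\right)}{\left(-340\right) \frac{1}{170}} + \frac{60143}{238284} = \frac{29054}{\left(-340\right) \frac{1}{170}} + 60143 \cdot \frac{1}{238284} = \frac{29054}{-2} + \frac{60143}{238284} = 29054 \left(- \frac{1}{2}\right) + \frac{60143}{238284} = -14527 + \frac{60143}{238284} = - \frac{3461491525}{238284}$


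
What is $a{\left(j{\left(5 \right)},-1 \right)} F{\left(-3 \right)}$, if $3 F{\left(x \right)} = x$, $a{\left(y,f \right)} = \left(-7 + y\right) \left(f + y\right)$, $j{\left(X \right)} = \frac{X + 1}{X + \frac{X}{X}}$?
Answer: $0$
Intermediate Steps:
$j{\left(X \right)} = 1$ ($j{\left(X \right)} = \frac{1 + X}{X + 1} = \frac{1 + X}{1 + X} = 1$)
$F{\left(x \right)} = \frac{x}{3}$
$a{\left(j{\left(5 \right)},-1 \right)} F{\left(-3 \right)} = \left(1^{2} - -7 - 7 - 1\right) \frac{1}{3} \left(-3\right) = \left(1 + 7 - 7 - 1\right) \left(-1\right) = 0 \left(-1\right) = 0$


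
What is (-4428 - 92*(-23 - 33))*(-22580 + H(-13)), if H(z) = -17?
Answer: -16360228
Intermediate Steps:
(-4428 - 92*(-23 - 33))*(-22580 + H(-13)) = (-4428 - 92*(-23 - 33))*(-22580 - 17) = (-4428 - 92*(-56))*(-22597) = (-4428 + 5152)*(-22597) = 724*(-22597) = -16360228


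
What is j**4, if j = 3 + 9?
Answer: 20736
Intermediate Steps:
j = 12
j**4 = 12**4 = 20736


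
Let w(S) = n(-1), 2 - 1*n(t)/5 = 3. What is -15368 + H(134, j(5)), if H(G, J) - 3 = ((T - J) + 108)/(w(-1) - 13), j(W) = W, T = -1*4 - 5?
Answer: -138332/9 ≈ -15370.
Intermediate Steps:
n(t) = -5 (n(t) = 10 - 5*3 = 10 - 15 = -5)
w(S) = -5
T = -9 (T = -4 - 5 = -9)
H(G, J) = -5/2 + J/18 (H(G, J) = 3 + ((-9 - J) + 108)/(-5 - 13) = 3 + (99 - J)/(-18) = 3 + (99 - J)*(-1/18) = 3 + (-11/2 + J/18) = -5/2 + J/18)
-15368 + H(134, j(5)) = -15368 + (-5/2 + (1/18)*5) = -15368 + (-5/2 + 5/18) = -15368 - 20/9 = -138332/9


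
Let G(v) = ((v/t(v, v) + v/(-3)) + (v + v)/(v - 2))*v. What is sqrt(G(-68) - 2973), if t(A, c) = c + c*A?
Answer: I*sqrt(229908154665)/7035 ≈ 68.157*I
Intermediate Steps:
t(A, c) = c + A*c
G(v) = v*(1/(1 + v) - v/3 + 2*v/(-2 + v)) (G(v) = ((v/((v*(1 + v))) + v/(-3)) + (v + v)/(v - 2))*v = ((v*(1/(v*(1 + v))) + v*(-1/3)) + (2*v)/(-2 + v))*v = ((1/(1 + v) - v/3) + 2*v/(-2 + v))*v = (1/(1 + v) - v/3 + 2*v/(-2 + v))*v = v*(1/(1 + v) - v/3 + 2*v/(-2 + v)))
sqrt(G(-68) - 2973) = sqrt((1/3)*(-68)*(-6 - 1*(-68)**3 + 7*(-68)**2 + 11*(-68))/(-2 + (-68)**2 - 1*(-68)) - 2973) = sqrt((1/3)*(-68)*(-6 - 1*(-314432) + 7*4624 - 748)/(-2 + 4624 + 68) - 2973) = sqrt((1/3)*(-68)*(-6 + 314432 + 32368 - 748)/4690 - 2973) = sqrt((1/3)*(-68)*(1/4690)*346046 - 2973) = sqrt(-11765564/7035 - 2973) = sqrt(-32680619/7035) = I*sqrt(229908154665)/7035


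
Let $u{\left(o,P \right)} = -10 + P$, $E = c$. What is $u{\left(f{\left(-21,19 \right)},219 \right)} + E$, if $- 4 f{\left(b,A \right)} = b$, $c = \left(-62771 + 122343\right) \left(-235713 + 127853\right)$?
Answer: $-6425435711$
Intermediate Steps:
$c = -6425435920$ ($c = 59572 \left(-107860\right) = -6425435920$)
$f{\left(b,A \right)} = - \frac{b}{4}$
$E = -6425435920$
$u{\left(f{\left(-21,19 \right)},219 \right)} + E = \left(-10 + 219\right) - 6425435920 = 209 - 6425435920 = -6425435711$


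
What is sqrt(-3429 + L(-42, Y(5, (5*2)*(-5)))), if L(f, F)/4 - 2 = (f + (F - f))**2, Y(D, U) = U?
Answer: 3*sqrt(731) ≈ 81.111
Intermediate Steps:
L(f, F) = 8 + 4*F**2 (L(f, F) = 8 + 4*(f + (F - f))**2 = 8 + 4*F**2)
sqrt(-3429 + L(-42, Y(5, (5*2)*(-5)))) = sqrt(-3429 + (8 + 4*((5*2)*(-5))**2)) = sqrt(-3429 + (8 + 4*(10*(-5))**2)) = sqrt(-3429 + (8 + 4*(-50)**2)) = sqrt(-3429 + (8 + 4*2500)) = sqrt(-3429 + (8 + 10000)) = sqrt(-3429 + 10008) = sqrt(6579) = 3*sqrt(731)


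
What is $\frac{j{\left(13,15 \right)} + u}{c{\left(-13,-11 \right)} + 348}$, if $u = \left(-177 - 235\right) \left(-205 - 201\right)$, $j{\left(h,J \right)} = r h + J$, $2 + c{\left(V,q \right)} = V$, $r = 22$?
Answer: $\frac{4529}{9} \approx 503.22$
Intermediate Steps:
$c{\left(V,q \right)} = -2 + V$
$j{\left(h,J \right)} = J + 22 h$ ($j{\left(h,J \right)} = 22 h + J = J + 22 h$)
$u = 167272$ ($u = \left(-412\right) \left(-406\right) = 167272$)
$\frac{j{\left(13,15 \right)} + u}{c{\left(-13,-11 \right)} + 348} = \frac{\left(15 + 22 \cdot 13\right) + 167272}{\left(-2 - 13\right) + 348} = \frac{\left(15 + 286\right) + 167272}{-15 + 348} = \frac{301 + 167272}{333} = 167573 \cdot \frac{1}{333} = \frac{4529}{9}$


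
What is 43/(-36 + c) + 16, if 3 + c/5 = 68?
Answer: 4667/289 ≈ 16.149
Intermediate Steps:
c = 325 (c = -15 + 5*68 = -15 + 340 = 325)
43/(-36 + c) + 16 = 43/(-36 + 325) + 16 = 43/289 + 16 = 4667/289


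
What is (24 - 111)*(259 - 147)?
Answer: -9744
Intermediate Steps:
(24 - 111)*(259 - 147) = -87*112 = -9744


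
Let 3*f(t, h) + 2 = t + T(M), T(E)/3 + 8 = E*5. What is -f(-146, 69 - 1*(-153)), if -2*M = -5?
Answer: 269/6 ≈ 44.833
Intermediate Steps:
M = 5/2 (M = -1/2*(-5) = 5/2 ≈ 2.5000)
T(E) = -24 + 15*E (T(E) = -24 + 3*(E*5) = -24 + 3*(5*E) = -24 + 15*E)
f(t, h) = 23/6 + t/3 (f(t, h) = -2/3 + (t + (-24 + 15*(5/2)))/3 = -2/3 + (t + (-24 + 75/2))/3 = -2/3 + (t + 27/2)/3 = -2/3 + (27/2 + t)/3 = -2/3 + (9/2 + t/3) = 23/6 + t/3)
-f(-146, 69 - 1*(-153)) = -(23/6 + (1/3)*(-146)) = -(23/6 - 146/3) = -1*(-269/6) = 269/6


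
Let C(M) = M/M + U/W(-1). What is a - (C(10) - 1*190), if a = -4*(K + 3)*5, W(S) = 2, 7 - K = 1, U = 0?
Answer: 9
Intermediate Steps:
K = 6 (K = 7 - 1*1 = 7 - 1 = 6)
C(M) = 1 (C(M) = M/M + 0/2 = 1 + 0*(1/2) = 1 + 0 = 1)
a = -180 (a = -4*(6 + 3)*5 = -4*9*5 = -36*5 = -180)
a - (C(10) - 1*190) = -180 - (1 - 1*190) = -180 - (1 - 190) = -180 - 1*(-189) = -180 + 189 = 9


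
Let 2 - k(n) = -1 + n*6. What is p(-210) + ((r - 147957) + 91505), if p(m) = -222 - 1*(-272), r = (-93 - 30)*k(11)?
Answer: -48653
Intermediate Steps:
k(n) = 3 - 6*n (k(n) = 2 - (-1 + n*6) = 2 - (-1 + 6*n) = 2 + (1 - 6*n) = 3 - 6*n)
r = 7749 (r = (-93 - 30)*(3 - 6*11) = -123*(3 - 66) = -123*(-63) = 7749)
p(m) = 50 (p(m) = -222 + 272 = 50)
p(-210) + ((r - 147957) + 91505) = 50 + ((7749 - 147957) + 91505) = 50 + (-140208 + 91505) = 50 - 48703 = -48653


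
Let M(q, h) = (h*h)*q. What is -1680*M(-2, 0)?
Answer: 0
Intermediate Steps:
M(q, h) = q*h² (M(q, h) = h²*q = q*h²)
-1680*M(-2, 0) = -1680*(-2*0²) = -1680*(-2*0) = -1680*0 = -1*0 = 0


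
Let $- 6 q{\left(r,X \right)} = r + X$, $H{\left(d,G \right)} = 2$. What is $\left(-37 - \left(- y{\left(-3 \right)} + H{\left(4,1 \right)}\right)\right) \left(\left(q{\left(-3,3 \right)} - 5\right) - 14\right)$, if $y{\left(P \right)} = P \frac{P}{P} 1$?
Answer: $798$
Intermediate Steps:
$y{\left(P \right)} = P$ ($y{\left(P \right)} = P 1 \cdot 1 = P 1 = P$)
$q{\left(r,X \right)} = - \frac{X}{6} - \frac{r}{6}$ ($q{\left(r,X \right)} = - \frac{r + X}{6} = - \frac{X + r}{6} = - \frac{X}{6} - \frac{r}{6}$)
$\left(-37 - \left(- y{\left(-3 \right)} + H{\left(4,1 \right)}\right)\right) \left(\left(q{\left(-3,3 \right)} - 5\right) - 14\right) = \left(-37 - 5\right) \left(\left(\left(\left(- \frac{1}{6}\right) 3 - - \frac{1}{2}\right) - 5\right) - 14\right) = \left(-37 - 5\right) \left(\left(\left(- \frac{1}{2} + \frac{1}{2}\right) - 5\right) - 14\right) = \left(-37 - 5\right) \left(\left(0 - 5\right) - 14\right) = - 42 \left(-5 - 14\right) = \left(-42\right) \left(-19\right) = 798$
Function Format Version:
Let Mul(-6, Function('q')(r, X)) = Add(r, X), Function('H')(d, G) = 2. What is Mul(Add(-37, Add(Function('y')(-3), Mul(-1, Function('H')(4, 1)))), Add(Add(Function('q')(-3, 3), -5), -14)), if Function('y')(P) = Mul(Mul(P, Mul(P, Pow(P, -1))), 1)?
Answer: 798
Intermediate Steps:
Function('y')(P) = P (Function('y')(P) = Mul(Mul(P, 1), 1) = Mul(P, 1) = P)
Function('q')(r, X) = Add(Mul(Rational(-1, 6), X), Mul(Rational(-1, 6), r)) (Function('q')(r, X) = Mul(Rational(-1, 6), Add(r, X)) = Mul(Rational(-1, 6), Add(X, r)) = Add(Mul(Rational(-1, 6), X), Mul(Rational(-1, 6), r)))
Mul(Add(-37, Add(Function('y')(-3), Mul(-1, Function('H')(4, 1)))), Add(Add(Function('q')(-3, 3), -5), -14)) = Mul(Add(-37, Add(-3, Mul(-1, 2))), Add(Add(Add(Mul(Rational(-1, 6), 3), Mul(Rational(-1, 6), -3)), -5), -14)) = Mul(Add(-37, Add(-3, -2)), Add(Add(Add(Rational(-1, 2), Rational(1, 2)), -5), -14)) = Mul(Add(-37, -5), Add(Add(0, -5), -14)) = Mul(-42, Add(-5, -14)) = Mul(-42, -19) = 798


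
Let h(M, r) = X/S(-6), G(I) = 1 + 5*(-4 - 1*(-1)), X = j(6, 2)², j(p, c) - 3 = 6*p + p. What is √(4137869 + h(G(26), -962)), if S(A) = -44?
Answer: √2002706321/22 ≈ 2034.2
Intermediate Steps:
j(p, c) = 3 + 7*p (j(p, c) = 3 + (6*p + p) = 3 + 7*p)
X = 2025 (X = (3 + 7*6)² = (3 + 42)² = 45² = 2025)
G(I) = -14 (G(I) = 1 + 5*(-4 + 1) = 1 + 5*(-3) = 1 - 15 = -14)
h(M, r) = -2025/44 (h(M, r) = 2025/(-44) = 2025*(-1/44) = -2025/44)
√(4137869 + h(G(26), -962)) = √(4137869 - 2025/44) = √(182064211/44) = √2002706321/22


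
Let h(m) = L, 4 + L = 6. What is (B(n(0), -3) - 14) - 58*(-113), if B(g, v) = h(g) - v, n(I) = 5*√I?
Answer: 6545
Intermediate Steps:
L = 2 (L = -4 + 6 = 2)
h(m) = 2
B(g, v) = 2 - v
(B(n(0), -3) - 14) - 58*(-113) = ((2 - 1*(-3)) - 14) - 58*(-113) = ((2 + 3) - 14) + 6554 = (5 - 14) + 6554 = -9 + 6554 = 6545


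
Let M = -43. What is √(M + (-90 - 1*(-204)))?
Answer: √71 ≈ 8.4261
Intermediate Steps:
√(M + (-90 - 1*(-204))) = √(-43 + (-90 - 1*(-204))) = √(-43 + (-90 + 204)) = √(-43 + 114) = √71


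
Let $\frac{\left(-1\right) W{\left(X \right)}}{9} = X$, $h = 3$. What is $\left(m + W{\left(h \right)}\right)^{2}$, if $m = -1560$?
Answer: $2518569$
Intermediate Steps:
$W{\left(X \right)} = - 9 X$
$\left(m + W{\left(h \right)}\right)^{2} = \left(-1560 - 27\right)^{2} = \left(-1587\right)^{2} = 2518569$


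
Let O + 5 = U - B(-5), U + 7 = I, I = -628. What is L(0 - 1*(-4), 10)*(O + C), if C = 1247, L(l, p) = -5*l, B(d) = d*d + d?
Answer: -11740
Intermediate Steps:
U = -635 (U = -7 - 628 = -635)
B(d) = d + d² (B(d) = d² + d = d + d²)
O = -660 (O = -5 + (-635 - (-5)*(1 - 5)) = -5 + (-635 - (-5)*(-4)) = -5 + (-635 - 1*20) = -5 + (-635 - 20) = -5 - 655 = -660)
L(0 - 1*(-4), 10)*(O + C) = (-5*(0 - 1*(-4)))*(-660 + 1247) = -5*(0 + 4)*587 = -5*4*587 = -20*587 = -11740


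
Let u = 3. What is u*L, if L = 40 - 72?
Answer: -96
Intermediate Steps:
L = -32
u*L = 3*(-32) = -96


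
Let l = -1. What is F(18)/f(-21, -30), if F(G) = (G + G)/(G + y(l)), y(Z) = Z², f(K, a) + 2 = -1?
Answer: -12/19 ≈ -0.63158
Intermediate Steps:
f(K, a) = -3 (f(K, a) = -2 - 1 = -3)
F(G) = 2*G/(1 + G) (F(G) = (G + G)/(G + (-1)²) = (2*G)/(G + 1) = (2*G)/(1 + G) = 2*G/(1 + G))
F(18)/f(-21, -30) = (2*18/(1 + 18))/(-3) = (2*18/19)*(-⅓) = (2*18*(1/19))*(-⅓) = (36/19)*(-⅓) = -12/19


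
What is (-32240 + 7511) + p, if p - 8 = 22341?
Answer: -2380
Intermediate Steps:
p = 22349 (p = 8 + 22341 = 22349)
(-32240 + 7511) + p = (-32240 + 7511) + 22349 = -24729 + 22349 = -2380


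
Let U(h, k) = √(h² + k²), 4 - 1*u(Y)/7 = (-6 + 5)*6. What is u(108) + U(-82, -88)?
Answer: 70 + 2*√3617 ≈ 190.28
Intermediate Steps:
u(Y) = 70 (u(Y) = 28 - 7*(-6 + 5)*6 = 28 - (-7)*6 = 28 - 7*(-6) = 28 + 42 = 70)
u(108) + U(-82, -88) = 70 + √((-82)² + (-88)²) = 70 + √(6724 + 7744) = 70 + √14468 = 70 + 2*√3617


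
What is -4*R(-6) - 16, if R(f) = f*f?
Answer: -160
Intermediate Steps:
R(f) = f²
-4*R(-6) - 16 = -4*(-6)² - 16 = -4*36 - 16 = -144 - 16 = -160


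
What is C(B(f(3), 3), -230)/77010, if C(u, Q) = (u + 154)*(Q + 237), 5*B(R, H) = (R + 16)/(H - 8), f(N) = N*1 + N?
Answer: 4466/320875 ≈ 0.013918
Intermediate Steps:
f(N) = 2*N (f(N) = N + N = 2*N)
B(R, H) = (16 + R)/(5*(-8 + H)) (B(R, H) = ((R + 16)/(H - 8))/5 = ((16 + R)/(-8 + H))/5 = (16 + R)/(5*(-8 + H)))
C(u, Q) = (154 + u)*(237 + Q)
C(B(f(3), 3), -230)/77010 = (36498 + 154*(-230) + 237*((16 + 2*3)/(5*(-8 + 3))) - 46*(16 + 2*3)/(-8 + 3))/77010 = (36498 - 35420 + 237*((1/5)*(16 + 6)/(-5)) - 46*(16 + 6)/(-5))*(1/77010) = (36498 - 35420 + 237*((1/5)*(-1/5)*22) - 46*(-1)*22/5)*(1/77010) = (36498 - 35420 + 237*(-22/25) - 230*(-22/25))*(1/77010) = (36498 - 35420 - 5214/25 + 1012/5)*(1/77010) = (26796/25)*(1/77010) = 4466/320875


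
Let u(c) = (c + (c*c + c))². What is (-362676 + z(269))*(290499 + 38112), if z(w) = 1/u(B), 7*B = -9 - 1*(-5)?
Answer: -190686127862589/1600 ≈ -1.1918e+11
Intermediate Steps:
B = -4/7 (B = (-9 - 1*(-5))/7 = (-9 + 5)/7 = (⅐)*(-4) = -4/7 ≈ -0.57143)
u(c) = (c² + 2*c)² (u(c) = (c + (c² + c))² = (c + (c + c²))² = (c² + 2*c)²)
z(w) = 2401/1600 (z(w) = 1/((-4/7)²*(2 - 4/7)²) = 1/(16*(10/7)²/49) = 1/((16/49)*(100/49)) = 1/(1600/2401) = 2401/1600)
(-362676 + z(269))*(290499 + 38112) = (-362676 + 2401/1600)*(290499 + 38112) = -580279199/1600*328611 = -190686127862589/1600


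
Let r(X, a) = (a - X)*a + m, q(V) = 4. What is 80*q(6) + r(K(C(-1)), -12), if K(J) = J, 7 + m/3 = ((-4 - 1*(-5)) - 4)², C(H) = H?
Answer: 458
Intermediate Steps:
m = 6 (m = -21 + 3*((-4 - 1*(-5)) - 4)² = -21 + 3*((-4 + 5) - 4)² = -21 + 3*(1 - 4)² = -21 + 3*(-3)² = -21 + 3*9 = -21 + 27 = 6)
r(X, a) = 6 + a*(a - X) (r(X, a) = (a - X)*a + 6 = a*(a - X) + 6 = 6 + a*(a - X))
80*q(6) + r(K(C(-1)), -12) = 80*4 + (6 + (-12)² - 1*(-1)*(-12)) = 320 + (6 + 144 - 12) = 320 + 138 = 458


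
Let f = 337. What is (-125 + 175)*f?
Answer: 16850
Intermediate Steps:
(-125 + 175)*f = (-125 + 175)*337 = 50*337 = 16850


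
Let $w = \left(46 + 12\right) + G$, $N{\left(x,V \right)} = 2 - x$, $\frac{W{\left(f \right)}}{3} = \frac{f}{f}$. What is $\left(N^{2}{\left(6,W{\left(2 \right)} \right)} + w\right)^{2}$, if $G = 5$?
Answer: $6241$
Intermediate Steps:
$W{\left(f \right)} = 3$ ($W{\left(f \right)} = 3 \frac{f}{f} = 3 \cdot 1 = 3$)
$w = 63$ ($w = \left(46 + 12\right) + 5 = 58 + 5 = 63$)
$\left(N^{2}{\left(6,W{\left(2 \right)} \right)} + w\right)^{2} = \left(\left(2 - 6\right)^{2} + 63\right)^{2} = \left(\left(-4\right)^{2} + 63\right)^{2} = \left(16 + 63\right)^{2} = 79^{2} = 6241$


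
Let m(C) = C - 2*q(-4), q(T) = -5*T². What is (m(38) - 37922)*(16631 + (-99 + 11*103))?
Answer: -666394460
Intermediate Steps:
m(C) = 160 + C (m(C) = C - (-10)*(-4)² = C - (-10)*16 = C - 2*(-80) = C + 160 = 160 + C)
(m(38) - 37922)*(16631 + (-99 + 11*103)) = ((160 + 38) - 37922)*(16631 + (-99 + 11*103)) = (198 - 37922)*(16631 + (-99 + 1133)) = -37724*(16631 + 1034) = -37724*17665 = -666394460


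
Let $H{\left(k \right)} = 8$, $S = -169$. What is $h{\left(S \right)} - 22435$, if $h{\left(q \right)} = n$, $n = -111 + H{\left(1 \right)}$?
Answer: $-22538$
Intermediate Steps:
$n = -103$ ($n = -111 + 8 = -103$)
$h{\left(q \right)} = -103$
$h{\left(S \right)} - 22435 = -103 - 22435 = -22538$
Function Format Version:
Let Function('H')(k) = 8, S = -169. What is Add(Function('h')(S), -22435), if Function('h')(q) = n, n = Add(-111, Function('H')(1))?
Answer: -22538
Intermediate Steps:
n = -103 (n = Add(-111, 8) = -103)
Function('h')(q) = -103
Add(Function('h')(S), -22435) = Add(-103, -22435) = -22538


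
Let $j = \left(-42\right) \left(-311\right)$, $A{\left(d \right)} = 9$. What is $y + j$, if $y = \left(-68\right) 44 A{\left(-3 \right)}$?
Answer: $-13866$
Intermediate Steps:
$j = 13062$
$y = -26928$ ($y = \left(-68\right) 44 \cdot 9 = \left(-2992\right) 9 = -26928$)
$y + j = -26928 + 13062 = -13866$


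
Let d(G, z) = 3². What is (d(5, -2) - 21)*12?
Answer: -144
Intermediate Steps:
d(G, z) = 9
(d(5, -2) - 21)*12 = (9 - 21)*12 = -12*12 = -144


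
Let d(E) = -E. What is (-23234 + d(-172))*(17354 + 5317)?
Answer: -522838602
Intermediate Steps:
(-23234 + d(-172))*(17354 + 5317) = (-23234 - 1*(-172))*(17354 + 5317) = (-23234 + 172)*22671 = -23062*22671 = -522838602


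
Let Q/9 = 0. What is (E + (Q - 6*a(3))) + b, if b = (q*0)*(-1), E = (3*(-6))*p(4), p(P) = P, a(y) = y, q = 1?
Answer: -90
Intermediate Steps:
Q = 0 (Q = 9*0 = 0)
E = -72 (E = (3*(-6))*4 = -18*4 = -72)
b = 0 (b = (1*0)*(-1) = 0*(-1) = 0)
(E + (Q - 6*a(3))) + b = (-72 + (0 - 6*3)) + 0 = (-72 + (0 - 18)) + 0 = (-72 - 18) + 0 = -90 + 0 = -90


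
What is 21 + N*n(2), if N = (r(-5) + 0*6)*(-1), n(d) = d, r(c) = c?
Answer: 31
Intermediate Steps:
N = 5 (N = (-5 + 0*6)*(-1) = (-5 + 0)*(-1) = -5*(-1) = 5)
21 + N*n(2) = 21 + 5*2 = 21 + 10 = 31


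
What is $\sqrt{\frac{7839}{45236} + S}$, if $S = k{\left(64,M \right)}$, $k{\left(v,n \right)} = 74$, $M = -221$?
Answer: $\frac{\sqrt{37945121627}}{22618} \approx 8.6124$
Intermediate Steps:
$S = 74$
$\sqrt{\frac{7839}{45236} + S} = \sqrt{\frac{7839}{45236} + 74} = \sqrt{\frac{3355303}{45236}} = \frac{\sqrt{37945121627}}{22618}$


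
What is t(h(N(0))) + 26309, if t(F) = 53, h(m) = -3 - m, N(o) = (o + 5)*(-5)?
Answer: 26362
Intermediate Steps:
N(o) = -25 - 5*o (N(o) = (5 + o)*(-5) = -25 - 5*o)
t(h(N(0))) + 26309 = 53 + 26309 = 26362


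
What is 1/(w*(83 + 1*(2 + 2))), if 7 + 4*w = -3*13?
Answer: -2/2001 ≈ -0.00099950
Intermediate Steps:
w = -23/2 (w = -7/4 + (-3*13)/4 = -7/4 + (1/4)*(-39) = -7/4 - 39/4 = -23/2 ≈ -11.500)
1/(w*(83 + 1*(2 + 2))) = 1/(-23*(83 + 1*(2 + 2))/2) = 1/(-23*(83 + 1*4)/2) = 1/(-23*(83 + 4)/2) = 1/(-23/2*87) = 1/(-2001/2) = -2/2001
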